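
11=11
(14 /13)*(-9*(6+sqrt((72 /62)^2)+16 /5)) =-100.42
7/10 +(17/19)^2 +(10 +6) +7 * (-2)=3.50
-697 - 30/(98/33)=-34648/49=-707.10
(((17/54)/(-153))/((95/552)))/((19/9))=-92/16245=-0.01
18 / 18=1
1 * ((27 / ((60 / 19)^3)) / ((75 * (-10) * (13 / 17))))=-116603 / 78000000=-0.00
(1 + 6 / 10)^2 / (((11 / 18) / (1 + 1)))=2304 / 275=8.38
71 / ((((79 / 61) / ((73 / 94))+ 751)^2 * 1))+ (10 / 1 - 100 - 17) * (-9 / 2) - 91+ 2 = 8818235124355863 / 22466833907282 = 392.50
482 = 482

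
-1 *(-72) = 72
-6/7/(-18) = 1/21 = 0.05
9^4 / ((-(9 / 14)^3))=-24696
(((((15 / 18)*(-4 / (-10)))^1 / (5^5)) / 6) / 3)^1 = 1 / 168750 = 0.00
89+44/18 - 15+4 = 724/9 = 80.44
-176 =-176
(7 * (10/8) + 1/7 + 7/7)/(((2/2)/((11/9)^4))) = 4055557/183708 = 22.08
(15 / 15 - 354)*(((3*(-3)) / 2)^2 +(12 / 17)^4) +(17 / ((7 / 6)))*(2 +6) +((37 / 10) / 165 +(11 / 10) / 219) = -334230472989337 / 46947154100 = -7119.29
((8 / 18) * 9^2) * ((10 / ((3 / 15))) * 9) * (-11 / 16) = -22275 / 2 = -11137.50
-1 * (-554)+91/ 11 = 6185/ 11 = 562.27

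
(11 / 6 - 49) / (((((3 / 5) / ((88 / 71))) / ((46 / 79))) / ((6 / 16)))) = -357995 / 16827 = -21.28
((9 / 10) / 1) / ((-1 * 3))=-3 / 10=-0.30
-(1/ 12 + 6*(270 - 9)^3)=-1280129833/ 12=-106677486.08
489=489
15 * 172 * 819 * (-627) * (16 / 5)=-4239563328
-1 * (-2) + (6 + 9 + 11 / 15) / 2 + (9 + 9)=418 / 15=27.87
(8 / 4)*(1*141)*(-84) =-23688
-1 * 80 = -80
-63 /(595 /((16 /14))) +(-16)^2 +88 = 204608 /595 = 343.88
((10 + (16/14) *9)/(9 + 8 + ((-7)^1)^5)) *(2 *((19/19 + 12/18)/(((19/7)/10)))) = -1420/95703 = -0.01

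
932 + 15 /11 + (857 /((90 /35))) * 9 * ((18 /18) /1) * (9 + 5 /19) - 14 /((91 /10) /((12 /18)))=234073735 /8151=28717.18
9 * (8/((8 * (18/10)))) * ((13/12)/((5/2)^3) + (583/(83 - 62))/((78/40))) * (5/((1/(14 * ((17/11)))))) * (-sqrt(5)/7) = -49796332 * sqrt(5)/45045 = -2471.93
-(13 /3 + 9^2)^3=-16777216 /27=-621378.37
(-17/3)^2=289/9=32.11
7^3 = 343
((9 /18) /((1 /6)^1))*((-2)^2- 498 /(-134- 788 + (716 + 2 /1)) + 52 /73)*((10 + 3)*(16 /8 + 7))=6232005 /2482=2510.88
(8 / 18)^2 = 0.20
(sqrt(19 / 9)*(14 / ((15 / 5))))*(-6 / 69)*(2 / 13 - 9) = 140*sqrt(19) / 117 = 5.22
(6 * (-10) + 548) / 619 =488 / 619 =0.79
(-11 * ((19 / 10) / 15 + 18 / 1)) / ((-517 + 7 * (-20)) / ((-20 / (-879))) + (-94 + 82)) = 59818 / 8666145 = 0.01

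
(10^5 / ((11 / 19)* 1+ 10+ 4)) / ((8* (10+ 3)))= 237500 / 3601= 65.95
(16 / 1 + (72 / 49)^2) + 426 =1066426 / 2401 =444.16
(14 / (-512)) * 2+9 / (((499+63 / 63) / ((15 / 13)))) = -1411 / 41600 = -0.03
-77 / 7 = -11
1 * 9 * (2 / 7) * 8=144 / 7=20.57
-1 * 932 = -932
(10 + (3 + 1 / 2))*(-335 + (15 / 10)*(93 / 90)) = -180063 / 40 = -4501.58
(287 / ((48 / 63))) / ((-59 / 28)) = -42189 / 236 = -178.77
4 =4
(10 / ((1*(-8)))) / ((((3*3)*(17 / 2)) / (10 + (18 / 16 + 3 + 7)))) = -845 / 2448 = -0.35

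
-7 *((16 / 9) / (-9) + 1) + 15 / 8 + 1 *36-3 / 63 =146105 / 4536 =32.21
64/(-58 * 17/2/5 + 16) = -320/413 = -0.77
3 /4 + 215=863 /4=215.75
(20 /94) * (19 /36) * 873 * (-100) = -460750 /47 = -9803.19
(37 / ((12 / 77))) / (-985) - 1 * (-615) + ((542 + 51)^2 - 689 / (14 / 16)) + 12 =29082144457 / 82740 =351488.33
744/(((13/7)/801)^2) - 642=23390097558/169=138402944.13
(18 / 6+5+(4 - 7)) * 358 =1790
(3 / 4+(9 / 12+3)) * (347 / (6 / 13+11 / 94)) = 1908153 / 707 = 2698.94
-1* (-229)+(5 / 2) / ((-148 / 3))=67769 / 296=228.95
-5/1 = -5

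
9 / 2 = 4.50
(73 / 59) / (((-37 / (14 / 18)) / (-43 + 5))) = 19418 / 19647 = 0.99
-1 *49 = -49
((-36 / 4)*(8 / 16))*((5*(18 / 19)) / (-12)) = 135 / 76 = 1.78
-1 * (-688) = 688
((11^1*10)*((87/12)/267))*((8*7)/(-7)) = -6380/267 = -23.90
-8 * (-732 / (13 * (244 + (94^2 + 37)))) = 0.05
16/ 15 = 1.07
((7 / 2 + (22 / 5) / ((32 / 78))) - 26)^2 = 221841 / 1600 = 138.65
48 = 48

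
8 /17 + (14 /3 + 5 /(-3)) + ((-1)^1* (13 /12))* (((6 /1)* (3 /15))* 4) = -147 /85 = -1.73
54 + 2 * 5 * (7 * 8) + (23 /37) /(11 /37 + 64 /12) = 383819 /625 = 614.11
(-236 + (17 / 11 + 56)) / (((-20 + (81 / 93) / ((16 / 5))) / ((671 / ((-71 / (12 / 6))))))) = -118785056 / 694735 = -170.98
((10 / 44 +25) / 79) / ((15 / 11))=37 / 158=0.23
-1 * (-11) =11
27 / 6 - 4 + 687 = 1375 / 2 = 687.50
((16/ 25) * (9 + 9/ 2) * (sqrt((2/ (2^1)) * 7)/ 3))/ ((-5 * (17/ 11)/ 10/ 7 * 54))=-616 * sqrt(7)/ 1275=-1.28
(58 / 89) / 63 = 58 / 5607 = 0.01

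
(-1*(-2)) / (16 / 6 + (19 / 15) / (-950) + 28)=1500 / 22999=0.07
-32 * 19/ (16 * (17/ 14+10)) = -532/ 157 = -3.39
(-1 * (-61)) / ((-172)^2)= 61 / 29584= 0.00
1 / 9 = 0.11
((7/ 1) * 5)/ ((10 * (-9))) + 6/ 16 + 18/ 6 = 215/ 72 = 2.99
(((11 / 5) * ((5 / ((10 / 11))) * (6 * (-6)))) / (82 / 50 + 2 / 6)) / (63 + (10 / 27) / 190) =-1675971 / 478336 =-3.50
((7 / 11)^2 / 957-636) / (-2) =73646843 / 231594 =318.00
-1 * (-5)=5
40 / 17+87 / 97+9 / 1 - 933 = -1518317 / 1649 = -920.75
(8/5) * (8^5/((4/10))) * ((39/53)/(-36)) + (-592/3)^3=-10999992320/1431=-7686926.85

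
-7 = -7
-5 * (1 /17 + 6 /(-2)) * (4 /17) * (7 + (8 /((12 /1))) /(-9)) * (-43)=-473000 /459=-1030.50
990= 990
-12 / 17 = -0.71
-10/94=-5/47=-0.11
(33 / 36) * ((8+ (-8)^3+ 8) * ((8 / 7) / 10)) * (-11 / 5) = 60016 / 525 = 114.32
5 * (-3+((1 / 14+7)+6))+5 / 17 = 12055 / 238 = 50.65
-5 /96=-0.05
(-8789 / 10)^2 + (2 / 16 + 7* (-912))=153216267 / 200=766081.34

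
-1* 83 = -83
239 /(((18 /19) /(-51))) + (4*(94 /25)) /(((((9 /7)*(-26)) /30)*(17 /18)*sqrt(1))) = -85397437 /6630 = -12880.46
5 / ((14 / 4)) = 10 / 7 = 1.43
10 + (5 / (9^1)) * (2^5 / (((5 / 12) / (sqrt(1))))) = 158 / 3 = 52.67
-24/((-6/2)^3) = 8/9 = 0.89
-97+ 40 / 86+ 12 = -3635 / 43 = -84.53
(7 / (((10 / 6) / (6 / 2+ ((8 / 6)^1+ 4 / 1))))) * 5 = 175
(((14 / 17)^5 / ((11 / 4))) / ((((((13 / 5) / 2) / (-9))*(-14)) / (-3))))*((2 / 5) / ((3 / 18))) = -99574272 / 203039551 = -0.49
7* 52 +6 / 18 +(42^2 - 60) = 6205 / 3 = 2068.33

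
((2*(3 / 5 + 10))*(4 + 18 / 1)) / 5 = 93.28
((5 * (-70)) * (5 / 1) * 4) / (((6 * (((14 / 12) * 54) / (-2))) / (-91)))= -91000 / 27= -3370.37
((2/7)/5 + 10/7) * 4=208/35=5.94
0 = 0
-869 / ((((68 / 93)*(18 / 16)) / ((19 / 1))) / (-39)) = 13307866 / 17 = 782815.65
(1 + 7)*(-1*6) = -48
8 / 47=0.17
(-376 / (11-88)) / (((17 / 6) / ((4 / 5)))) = 9024 / 6545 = 1.38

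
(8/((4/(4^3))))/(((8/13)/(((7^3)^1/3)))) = 71344/3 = 23781.33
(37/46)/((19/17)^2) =0.64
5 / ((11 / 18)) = 90 / 11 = 8.18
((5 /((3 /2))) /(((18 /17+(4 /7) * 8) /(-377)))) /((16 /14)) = -195.30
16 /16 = 1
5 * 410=2050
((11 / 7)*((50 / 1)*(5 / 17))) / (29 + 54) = 2750 / 9877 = 0.28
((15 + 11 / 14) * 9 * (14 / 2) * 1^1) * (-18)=-17901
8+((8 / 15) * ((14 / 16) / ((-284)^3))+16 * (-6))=-30236321287 / 343594560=-88.00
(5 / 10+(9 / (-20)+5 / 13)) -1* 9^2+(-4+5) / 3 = -62581 / 780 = -80.23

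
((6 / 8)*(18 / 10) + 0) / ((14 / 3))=81 / 280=0.29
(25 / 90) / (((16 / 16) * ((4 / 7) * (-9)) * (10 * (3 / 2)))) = -7 / 1944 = -0.00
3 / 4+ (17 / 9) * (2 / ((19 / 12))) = 715 / 228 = 3.14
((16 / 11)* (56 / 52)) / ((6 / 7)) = 1.83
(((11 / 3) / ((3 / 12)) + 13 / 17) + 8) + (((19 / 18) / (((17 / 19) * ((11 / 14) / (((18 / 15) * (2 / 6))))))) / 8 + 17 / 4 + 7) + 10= 753251 / 16830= 44.76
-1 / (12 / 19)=-19 / 12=-1.58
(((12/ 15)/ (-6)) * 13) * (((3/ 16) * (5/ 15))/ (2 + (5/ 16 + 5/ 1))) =-2/ 135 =-0.01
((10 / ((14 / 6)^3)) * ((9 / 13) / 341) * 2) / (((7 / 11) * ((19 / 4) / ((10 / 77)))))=194400 / 1415603189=0.00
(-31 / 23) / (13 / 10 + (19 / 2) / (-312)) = -96720 / 91103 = -1.06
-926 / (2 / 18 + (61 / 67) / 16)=-8934048 / 1621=-5511.44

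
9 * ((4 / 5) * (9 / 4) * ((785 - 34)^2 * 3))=137052243 / 5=27410448.60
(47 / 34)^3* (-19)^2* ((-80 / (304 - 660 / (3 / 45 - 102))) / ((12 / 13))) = -266.19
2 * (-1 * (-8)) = 16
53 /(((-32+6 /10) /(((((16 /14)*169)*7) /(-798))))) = 2.86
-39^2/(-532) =1521/532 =2.86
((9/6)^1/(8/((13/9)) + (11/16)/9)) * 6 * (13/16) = 13689/10511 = 1.30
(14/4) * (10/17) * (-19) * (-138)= 91770/17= 5398.24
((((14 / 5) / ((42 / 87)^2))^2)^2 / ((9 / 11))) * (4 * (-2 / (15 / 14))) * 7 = -5502710542571 / 4134375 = -1330965.51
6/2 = 3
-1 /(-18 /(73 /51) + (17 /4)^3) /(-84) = 1168 /6297837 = 0.00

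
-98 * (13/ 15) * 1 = -1274/ 15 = -84.93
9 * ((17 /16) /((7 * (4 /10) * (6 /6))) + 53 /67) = 10.53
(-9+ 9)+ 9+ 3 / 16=147 / 16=9.19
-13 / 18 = -0.72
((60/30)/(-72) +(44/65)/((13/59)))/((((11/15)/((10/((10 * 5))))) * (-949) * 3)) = -92611/317554380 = -0.00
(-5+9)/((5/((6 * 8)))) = 192/5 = 38.40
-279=-279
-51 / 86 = -0.59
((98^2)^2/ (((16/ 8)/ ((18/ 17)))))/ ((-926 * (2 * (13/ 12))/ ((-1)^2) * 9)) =-276710448/ 102323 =-2704.28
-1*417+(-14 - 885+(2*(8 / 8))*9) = -1298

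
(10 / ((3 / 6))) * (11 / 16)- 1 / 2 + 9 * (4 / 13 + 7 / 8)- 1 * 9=1549 / 104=14.89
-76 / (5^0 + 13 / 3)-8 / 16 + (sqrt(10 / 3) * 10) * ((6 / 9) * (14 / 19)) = -59 / 4 + 280 * sqrt(30) / 171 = -5.78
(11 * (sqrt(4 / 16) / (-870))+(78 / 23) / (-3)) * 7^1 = -318451 / 40020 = -7.96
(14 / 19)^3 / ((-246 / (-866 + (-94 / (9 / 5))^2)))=-206834488 / 68336217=-3.03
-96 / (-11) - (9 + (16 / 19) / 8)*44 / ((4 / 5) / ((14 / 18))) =-716239 / 1881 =-380.78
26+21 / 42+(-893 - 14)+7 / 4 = -3515 / 4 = -878.75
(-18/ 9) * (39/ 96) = -13/ 16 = -0.81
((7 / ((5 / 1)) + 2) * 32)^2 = 295936 / 25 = 11837.44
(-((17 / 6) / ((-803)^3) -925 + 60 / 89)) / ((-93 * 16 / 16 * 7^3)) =-255571833272443 / 8819926407905382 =-0.03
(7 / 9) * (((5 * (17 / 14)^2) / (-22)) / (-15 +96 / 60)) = 7225 / 371448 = 0.02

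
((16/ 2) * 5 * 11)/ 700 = 22/ 35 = 0.63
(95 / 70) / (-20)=-19 / 280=-0.07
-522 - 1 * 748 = -1270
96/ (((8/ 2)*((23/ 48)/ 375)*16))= 27000/ 23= 1173.91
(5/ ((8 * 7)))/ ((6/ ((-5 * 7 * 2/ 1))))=-25/ 24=-1.04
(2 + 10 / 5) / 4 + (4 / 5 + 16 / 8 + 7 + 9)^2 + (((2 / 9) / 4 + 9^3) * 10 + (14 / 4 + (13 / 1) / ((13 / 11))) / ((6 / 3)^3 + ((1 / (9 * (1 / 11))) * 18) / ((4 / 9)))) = 7645.25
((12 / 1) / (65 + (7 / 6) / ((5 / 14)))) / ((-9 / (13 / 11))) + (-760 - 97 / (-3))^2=13419616439 / 25344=529498.75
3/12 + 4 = 17/4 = 4.25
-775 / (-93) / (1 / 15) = 125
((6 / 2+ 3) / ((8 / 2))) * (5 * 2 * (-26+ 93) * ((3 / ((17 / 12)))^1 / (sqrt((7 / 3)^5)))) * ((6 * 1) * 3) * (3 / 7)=17583480 * sqrt(21) / 40817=1974.12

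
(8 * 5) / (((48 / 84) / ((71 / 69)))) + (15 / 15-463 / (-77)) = 419950 / 5313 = 79.04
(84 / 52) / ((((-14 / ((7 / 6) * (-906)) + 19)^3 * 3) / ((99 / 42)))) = 3442951 / 18644853942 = 0.00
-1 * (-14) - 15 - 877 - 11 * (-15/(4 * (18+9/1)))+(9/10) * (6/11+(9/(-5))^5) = -5525359693/6187500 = -892.99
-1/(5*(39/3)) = -1/65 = -0.02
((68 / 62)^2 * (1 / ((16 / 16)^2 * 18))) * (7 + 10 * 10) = 61846 / 8649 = 7.15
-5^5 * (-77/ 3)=240625/ 3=80208.33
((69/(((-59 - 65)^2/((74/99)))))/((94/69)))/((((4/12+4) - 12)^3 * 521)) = -999/95257564336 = -0.00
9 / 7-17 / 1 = -110 / 7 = -15.71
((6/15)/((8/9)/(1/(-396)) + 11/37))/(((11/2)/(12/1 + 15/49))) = -89244/35070035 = -0.00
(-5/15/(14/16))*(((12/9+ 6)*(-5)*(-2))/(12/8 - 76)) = 3520/9387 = 0.37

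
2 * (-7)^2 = 98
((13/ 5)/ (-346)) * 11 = -143/ 1730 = -0.08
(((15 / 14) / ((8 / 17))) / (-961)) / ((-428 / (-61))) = -15555 / 46066496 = -0.00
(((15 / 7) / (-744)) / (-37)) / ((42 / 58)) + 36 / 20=1.80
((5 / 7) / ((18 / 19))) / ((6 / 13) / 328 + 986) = 20254 / 26487153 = 0.00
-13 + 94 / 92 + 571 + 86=29671 / 46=645.02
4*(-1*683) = -2732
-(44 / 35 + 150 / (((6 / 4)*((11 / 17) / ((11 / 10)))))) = -5994 / 35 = -171.26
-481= -481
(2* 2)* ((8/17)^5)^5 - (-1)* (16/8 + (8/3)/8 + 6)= 8.33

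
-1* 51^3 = -132651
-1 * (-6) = 6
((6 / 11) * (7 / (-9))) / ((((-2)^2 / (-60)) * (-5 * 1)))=-14 / 11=-1.27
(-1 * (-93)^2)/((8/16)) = -17298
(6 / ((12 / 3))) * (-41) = -123 / 2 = -61.50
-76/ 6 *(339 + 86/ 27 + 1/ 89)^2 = -25694612030552/ 17323227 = -1483246.28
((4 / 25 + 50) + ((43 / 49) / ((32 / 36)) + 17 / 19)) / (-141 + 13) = -9690217 / 23833600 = -0.41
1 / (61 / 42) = 42 / 61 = 0.69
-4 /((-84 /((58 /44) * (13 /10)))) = 0.08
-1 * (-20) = 20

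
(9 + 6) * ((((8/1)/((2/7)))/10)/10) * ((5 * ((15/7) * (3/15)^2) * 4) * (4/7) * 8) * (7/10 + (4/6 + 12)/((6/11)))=787.38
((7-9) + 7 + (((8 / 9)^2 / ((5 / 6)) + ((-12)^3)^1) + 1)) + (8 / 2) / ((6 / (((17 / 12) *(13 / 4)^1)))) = -1855421 / 1080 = -1717.98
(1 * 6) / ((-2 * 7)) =-3 / 7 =-0.43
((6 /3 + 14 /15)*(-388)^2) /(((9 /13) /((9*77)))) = 6630559936 /15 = 442037329.07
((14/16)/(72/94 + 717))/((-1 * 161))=-47/6207240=-0.00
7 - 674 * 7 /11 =-4641 /11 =-421.91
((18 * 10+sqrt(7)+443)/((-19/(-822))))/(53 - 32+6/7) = 1918 * sqrt(7)/969+1194914/969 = 1238.38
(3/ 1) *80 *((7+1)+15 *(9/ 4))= 10020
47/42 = 1.12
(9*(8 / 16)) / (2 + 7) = 1 / 2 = 0.50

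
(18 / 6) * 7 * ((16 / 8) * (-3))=-126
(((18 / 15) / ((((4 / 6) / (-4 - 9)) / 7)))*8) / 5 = -6552 / 25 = -262.08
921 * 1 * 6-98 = 5428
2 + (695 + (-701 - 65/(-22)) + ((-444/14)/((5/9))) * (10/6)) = -14813/154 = -96.19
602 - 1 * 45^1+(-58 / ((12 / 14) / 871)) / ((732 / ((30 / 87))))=581101 / 1098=529.24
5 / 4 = 1.25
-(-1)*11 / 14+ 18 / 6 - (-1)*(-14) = -143 / 14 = -10.21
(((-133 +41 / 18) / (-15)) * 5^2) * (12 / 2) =11765 / 9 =1307.22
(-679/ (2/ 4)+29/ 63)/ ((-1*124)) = 85525/ 7812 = 10.95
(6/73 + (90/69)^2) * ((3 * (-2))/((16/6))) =-4.01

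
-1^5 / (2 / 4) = -2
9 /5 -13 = -56 /5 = -11.20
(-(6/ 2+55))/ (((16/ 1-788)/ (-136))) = -1972/ 193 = -10.22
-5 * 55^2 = -15125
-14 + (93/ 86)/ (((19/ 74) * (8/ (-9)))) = -122473/ 6536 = -18.74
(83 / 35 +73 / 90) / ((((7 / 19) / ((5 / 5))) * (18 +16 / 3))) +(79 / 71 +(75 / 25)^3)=41618629 / 1461180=28.48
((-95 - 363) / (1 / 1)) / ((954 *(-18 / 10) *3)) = 0.09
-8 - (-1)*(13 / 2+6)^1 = 9 / 2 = 4.50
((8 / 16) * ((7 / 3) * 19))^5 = 41615795893 / 7776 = 5351825.60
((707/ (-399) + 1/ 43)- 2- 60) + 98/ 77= -1684414/ 26961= -62.48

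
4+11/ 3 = 7.67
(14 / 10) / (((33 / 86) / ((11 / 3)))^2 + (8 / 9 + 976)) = 0.00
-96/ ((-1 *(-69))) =-32/ 23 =-1.39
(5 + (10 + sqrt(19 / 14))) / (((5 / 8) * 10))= 2 * sqrt(266) / 175 + 12 / 5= 2.59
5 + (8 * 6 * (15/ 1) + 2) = 727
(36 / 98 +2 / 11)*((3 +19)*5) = 2960 / 49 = 60.41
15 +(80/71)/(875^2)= 15.00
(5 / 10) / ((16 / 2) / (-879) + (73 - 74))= -879 / 1774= -0.50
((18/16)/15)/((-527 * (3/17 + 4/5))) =-3/20584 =-0.00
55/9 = 6.11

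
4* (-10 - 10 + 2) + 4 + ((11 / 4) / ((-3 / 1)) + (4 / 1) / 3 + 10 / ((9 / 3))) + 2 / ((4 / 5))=-247 / 4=-61.75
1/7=0.14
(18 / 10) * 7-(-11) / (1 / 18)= 1053 / 5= 210.60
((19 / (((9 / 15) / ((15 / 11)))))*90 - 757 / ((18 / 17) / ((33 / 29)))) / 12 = 5881351 / 22968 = 256.07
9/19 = 0.47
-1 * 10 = -10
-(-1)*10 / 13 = 10 / 13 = 0.77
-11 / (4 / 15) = -165 / 4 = -41.25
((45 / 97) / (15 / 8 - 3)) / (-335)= 8 / 6499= 0.00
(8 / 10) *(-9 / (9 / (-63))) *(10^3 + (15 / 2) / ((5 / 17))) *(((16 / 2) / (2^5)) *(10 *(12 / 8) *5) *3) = 5814585 / 2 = 2907292.50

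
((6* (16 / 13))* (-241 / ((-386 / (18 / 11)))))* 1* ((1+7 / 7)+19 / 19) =624672 / 27599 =22.63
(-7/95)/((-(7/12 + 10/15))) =28/475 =0.06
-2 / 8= -1 / 4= -0.25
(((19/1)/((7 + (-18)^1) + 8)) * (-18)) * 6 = 684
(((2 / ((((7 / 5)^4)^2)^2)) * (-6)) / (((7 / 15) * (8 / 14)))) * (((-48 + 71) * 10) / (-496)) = 789642333984375 / 8241766781261048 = 0.10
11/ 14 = 0.79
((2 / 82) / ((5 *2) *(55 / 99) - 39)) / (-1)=0.00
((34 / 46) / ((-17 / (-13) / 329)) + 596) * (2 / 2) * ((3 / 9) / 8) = 5995 / 184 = 32.58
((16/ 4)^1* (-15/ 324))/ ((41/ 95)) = -475/ 1107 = -0.43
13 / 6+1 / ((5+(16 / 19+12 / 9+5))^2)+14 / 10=25816261 / 7224540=3.57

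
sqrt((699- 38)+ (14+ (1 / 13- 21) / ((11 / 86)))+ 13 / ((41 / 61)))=2*sqrt(4561197069) / 5863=23.04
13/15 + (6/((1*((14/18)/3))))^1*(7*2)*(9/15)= 2929/15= 195.27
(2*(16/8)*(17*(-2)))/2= -68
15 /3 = 5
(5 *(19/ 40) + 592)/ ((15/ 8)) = 317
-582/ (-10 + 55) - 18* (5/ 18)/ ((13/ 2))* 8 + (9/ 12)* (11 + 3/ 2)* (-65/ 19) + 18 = -982849/ 29640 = -33.16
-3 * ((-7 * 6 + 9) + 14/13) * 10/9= 4150/39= 106.41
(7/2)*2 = 7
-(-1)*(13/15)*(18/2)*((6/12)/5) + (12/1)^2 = 7239/50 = 144.78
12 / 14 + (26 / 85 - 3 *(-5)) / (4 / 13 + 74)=1.06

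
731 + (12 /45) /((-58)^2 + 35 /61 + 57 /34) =731.00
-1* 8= -8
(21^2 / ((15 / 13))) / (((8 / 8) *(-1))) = -1911 / 5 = -382.20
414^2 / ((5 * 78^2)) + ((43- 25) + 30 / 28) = 292269 / 11830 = 24.71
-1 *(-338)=338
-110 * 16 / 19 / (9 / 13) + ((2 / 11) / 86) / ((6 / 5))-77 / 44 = -43854571 / 323532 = -135.55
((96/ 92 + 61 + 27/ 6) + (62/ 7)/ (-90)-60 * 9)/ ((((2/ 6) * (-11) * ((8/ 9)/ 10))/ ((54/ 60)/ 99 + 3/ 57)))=241410987/ 2691920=89.68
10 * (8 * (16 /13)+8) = 2320 /13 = 178.46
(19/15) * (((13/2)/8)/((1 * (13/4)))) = 19/60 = 0.32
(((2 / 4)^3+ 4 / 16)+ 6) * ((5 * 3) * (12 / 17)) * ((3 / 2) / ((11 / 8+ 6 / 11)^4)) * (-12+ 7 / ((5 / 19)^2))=2704431172608 / 4078653605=663.07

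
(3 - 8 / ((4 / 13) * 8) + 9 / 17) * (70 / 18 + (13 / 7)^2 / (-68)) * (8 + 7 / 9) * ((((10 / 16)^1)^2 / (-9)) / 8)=-4319089975 / 84569038848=-0.05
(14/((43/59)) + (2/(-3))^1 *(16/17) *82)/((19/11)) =-18.67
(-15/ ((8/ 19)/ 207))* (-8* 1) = 58995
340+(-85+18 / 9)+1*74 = 331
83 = 83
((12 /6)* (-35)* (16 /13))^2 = 1254400 /169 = 7422.49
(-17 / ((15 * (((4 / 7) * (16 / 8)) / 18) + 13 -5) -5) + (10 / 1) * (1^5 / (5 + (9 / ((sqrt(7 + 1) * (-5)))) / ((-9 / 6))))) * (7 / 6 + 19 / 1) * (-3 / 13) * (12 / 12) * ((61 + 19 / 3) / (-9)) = -2878497677 / 36154053 -611050 * sqrt(2) / 145197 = -85.57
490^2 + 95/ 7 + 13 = 1680886/ 7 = 240126.57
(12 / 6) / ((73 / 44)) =88 / 73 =1.21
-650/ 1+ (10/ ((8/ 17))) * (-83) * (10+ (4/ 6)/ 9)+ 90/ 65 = -6464284/ 351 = -18416.76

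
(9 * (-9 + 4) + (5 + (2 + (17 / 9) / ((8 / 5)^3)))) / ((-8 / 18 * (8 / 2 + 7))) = 172979 / 22528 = 7.68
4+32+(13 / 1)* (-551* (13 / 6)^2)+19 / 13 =-15719579 / 468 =-33588.84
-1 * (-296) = 296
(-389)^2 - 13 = 151308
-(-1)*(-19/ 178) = -19/ 178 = -0.11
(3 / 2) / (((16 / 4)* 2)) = 3 / 16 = 0.19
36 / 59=0.61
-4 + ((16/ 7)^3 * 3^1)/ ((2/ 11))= 66212/ 343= 193.04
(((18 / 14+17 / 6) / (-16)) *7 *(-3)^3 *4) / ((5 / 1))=1557 / 40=38.92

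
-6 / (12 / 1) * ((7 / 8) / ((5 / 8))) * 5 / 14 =-1 / 4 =-0.25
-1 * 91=-91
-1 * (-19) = 19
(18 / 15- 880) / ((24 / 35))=-15379 / 12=-1281.58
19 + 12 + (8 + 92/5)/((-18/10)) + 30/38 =976/57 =17.12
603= 603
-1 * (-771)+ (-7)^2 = 820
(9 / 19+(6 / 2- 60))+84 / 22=-11016 / 209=-52.71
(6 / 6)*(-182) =-182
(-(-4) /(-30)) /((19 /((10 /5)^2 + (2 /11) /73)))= -6428 /228855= -0.03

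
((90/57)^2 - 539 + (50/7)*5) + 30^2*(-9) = -21734203/2527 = -8600.79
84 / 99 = 28 / 33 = 0.85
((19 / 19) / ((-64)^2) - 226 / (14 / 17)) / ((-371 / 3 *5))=23605227 / 53186560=0.44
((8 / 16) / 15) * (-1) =-1 / 30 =-0.03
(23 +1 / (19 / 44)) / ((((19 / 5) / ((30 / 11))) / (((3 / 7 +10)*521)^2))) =104365630771350 / 194579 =536366364.16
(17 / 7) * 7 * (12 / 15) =68 / 5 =13.60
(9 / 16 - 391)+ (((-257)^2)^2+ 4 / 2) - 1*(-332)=69799525513 / 16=4362470344.56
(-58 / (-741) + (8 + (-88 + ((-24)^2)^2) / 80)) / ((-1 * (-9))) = 461.58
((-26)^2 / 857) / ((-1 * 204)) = -169 / 43707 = -0.00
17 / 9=1.89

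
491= 491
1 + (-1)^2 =2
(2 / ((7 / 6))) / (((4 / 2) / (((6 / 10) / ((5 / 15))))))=54 / 35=1.54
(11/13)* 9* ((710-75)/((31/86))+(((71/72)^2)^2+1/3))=16155114082613/1203351552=13425.10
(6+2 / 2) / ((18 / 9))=7 / 2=3.50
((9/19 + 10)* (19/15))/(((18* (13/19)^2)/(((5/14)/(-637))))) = -71839/81385668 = -0.00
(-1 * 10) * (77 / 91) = -110 / 13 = -8.46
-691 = -691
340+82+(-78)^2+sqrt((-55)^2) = 6561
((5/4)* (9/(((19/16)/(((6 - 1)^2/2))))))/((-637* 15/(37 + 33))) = -0.87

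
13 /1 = 13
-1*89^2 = -7921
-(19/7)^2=-361/49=-7.37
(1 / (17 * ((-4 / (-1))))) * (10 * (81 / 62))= 405 / 2108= 0.19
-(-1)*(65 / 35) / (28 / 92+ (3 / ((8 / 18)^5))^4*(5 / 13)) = 4273801697165312 / 792740576958195949362517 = 0.00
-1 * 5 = -5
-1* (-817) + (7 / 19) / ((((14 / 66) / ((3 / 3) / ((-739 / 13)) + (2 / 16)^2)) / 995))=731122153 / 898624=813.60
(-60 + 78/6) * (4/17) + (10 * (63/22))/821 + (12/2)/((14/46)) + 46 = 58775109/1074689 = 54.69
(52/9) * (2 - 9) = -364/9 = -40.44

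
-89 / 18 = -4.94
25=25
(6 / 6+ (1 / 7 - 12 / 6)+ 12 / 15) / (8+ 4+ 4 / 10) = -0.00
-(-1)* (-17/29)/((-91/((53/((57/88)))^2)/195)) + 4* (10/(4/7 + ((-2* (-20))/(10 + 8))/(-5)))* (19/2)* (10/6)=5890986095/439698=13397.80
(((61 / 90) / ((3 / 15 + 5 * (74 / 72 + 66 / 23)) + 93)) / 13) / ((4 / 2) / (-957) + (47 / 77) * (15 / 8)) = 5185488 / 12803627213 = 0.00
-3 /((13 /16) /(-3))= 11.08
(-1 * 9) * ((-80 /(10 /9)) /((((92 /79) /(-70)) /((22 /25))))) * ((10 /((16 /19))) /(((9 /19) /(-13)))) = 11170768.30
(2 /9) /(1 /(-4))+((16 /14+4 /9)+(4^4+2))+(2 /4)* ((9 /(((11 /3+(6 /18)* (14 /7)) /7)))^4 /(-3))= -25864812305 /3598686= -7187.29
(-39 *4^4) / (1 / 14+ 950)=-139776 / 13301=-10.51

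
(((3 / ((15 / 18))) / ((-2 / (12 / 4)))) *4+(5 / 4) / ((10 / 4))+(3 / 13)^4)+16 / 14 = -39894047 / 1999270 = -19.95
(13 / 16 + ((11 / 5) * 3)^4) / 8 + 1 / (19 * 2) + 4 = 366794359 / 1520000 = 241.31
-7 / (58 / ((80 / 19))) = -280 / 551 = -0.51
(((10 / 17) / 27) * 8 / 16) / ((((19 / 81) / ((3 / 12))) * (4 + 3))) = 15 / 9044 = 0.00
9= 9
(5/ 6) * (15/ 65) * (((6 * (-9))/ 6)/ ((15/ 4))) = -6/ 13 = -0.46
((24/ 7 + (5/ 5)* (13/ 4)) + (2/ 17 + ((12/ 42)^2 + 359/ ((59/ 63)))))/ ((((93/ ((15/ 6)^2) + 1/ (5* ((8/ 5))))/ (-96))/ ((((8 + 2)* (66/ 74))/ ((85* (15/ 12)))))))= -19441875847680/ 92771302463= -209.57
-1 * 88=-88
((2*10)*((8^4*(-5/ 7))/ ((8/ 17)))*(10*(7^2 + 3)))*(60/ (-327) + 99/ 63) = -479311872000/ 5341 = -89741971.92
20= 20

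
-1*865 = -865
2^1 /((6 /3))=1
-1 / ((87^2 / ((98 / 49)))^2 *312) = -1 / 4468601358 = -0.00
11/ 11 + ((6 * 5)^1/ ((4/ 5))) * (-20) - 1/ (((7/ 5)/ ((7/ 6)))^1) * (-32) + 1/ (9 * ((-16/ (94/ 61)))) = -3172535/ 4392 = -722.34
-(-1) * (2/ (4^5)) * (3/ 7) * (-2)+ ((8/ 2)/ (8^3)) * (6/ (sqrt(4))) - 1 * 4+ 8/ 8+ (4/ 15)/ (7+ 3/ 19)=-1343911/ 456960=-2.94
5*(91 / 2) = 455 / 2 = 227.50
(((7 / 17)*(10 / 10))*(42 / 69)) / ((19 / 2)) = 196 / 7429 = 0.03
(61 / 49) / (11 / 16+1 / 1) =976 / 1323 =0.74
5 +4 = 9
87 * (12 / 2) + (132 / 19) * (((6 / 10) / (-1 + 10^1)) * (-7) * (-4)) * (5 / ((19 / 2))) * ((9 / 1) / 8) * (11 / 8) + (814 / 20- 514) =106961 / 1805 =59.26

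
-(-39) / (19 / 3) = 6.16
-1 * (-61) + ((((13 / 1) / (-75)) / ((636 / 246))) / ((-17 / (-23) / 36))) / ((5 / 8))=55.78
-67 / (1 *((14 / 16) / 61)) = -32696 / 7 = -4670.86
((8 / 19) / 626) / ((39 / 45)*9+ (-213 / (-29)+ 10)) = 290 / 10841381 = 0.00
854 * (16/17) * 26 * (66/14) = 1674816/17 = 98518.59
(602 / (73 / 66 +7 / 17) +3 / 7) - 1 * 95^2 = -8627.95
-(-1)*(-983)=-983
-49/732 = -0.07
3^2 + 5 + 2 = 16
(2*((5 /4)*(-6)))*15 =-225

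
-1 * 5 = -5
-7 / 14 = -0.50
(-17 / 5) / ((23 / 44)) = -748 / 115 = -6.50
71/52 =1.37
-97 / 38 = -2.55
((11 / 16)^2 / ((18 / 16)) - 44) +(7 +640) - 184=120793 / 288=419.42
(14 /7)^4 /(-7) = -16 /7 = -2.29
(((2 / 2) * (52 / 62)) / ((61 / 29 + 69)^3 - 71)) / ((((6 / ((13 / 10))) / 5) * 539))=4121741 / 878783525860086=0.00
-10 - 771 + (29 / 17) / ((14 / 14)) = -13248 / 17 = -779.29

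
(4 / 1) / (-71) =-4 / 71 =-0.06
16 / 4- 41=-37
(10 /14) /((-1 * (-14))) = 5 /98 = 0.05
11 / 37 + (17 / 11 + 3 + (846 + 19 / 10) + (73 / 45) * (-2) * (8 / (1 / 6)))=1702097 / 2442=697.01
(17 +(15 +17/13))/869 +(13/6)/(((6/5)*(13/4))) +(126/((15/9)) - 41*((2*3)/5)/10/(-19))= 3692264659/48294675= 76.45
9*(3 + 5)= 72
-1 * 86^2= -7396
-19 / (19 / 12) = -12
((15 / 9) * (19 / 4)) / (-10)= -19 / 24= -0.79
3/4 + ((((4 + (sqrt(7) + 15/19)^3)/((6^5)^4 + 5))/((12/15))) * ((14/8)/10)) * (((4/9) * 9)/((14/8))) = 1601 * sqrt(7)/1319873196862736141 + 75232772221176249089/100310362961567946716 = 0.75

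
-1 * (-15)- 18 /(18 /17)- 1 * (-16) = 14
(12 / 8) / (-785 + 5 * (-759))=-3 / 9160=-0.00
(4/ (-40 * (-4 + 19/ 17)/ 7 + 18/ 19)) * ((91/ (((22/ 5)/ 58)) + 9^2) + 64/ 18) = 294.89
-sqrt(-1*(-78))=-sqrt(78)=-8.83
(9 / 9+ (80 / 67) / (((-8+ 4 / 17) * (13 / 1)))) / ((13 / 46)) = 1306538 / 373659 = 3.50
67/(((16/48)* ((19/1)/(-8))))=-1608/19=-84.63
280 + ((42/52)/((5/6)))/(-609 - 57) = 1346793/4810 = 280.00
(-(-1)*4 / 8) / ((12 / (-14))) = -7 / 12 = -0.58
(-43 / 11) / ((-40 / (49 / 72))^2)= -103243 / 91238400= -0.00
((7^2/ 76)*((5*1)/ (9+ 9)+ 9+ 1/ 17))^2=19598040049/ 540841536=36.24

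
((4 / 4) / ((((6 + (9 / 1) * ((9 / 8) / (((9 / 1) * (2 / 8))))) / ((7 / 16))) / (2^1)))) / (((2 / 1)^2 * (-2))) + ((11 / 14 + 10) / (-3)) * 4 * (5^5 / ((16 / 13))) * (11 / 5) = -17994169 / 224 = -80331.11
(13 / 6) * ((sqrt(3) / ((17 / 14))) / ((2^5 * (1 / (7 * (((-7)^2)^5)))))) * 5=899683668065 * sqrt(3) / 1632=954839352.84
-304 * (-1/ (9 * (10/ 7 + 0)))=23.64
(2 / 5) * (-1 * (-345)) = 138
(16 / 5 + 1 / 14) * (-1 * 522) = -59769 / 35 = -1707.69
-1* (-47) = 47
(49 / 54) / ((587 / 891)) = 1617 / 1174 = 1.38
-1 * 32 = -32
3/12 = 1/4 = 0.25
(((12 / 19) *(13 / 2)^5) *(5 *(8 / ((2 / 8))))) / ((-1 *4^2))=-5569395 / 76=-73281.51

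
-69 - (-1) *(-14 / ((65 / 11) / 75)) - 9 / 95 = -304782 / 1235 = -246.79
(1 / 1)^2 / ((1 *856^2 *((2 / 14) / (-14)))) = -49 / 366368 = -0.00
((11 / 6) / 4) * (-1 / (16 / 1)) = -0.03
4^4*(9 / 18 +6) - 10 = 1654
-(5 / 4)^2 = -25 / 16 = -1.56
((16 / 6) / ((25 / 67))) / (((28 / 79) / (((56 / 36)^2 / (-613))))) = -296408 / 3723975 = -0.08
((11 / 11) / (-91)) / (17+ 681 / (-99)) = -33 / 30394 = -0.00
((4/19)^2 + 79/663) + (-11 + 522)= 122343400/239343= 511.16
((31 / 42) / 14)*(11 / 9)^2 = 3751 / 47628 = 0.08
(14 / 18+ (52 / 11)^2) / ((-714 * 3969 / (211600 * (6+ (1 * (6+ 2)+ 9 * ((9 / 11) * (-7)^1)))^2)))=-9274642033400 / 3810364173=-2434.06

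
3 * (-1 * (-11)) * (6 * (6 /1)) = 1188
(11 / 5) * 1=11 / 5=2.20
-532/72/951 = -133/17118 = -0.01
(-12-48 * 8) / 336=-33 / 28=-1.18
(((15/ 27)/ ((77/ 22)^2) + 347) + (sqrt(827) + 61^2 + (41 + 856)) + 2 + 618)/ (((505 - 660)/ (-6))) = 6 * sqrt(827)/ 155 + 985202/ 4557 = 217.31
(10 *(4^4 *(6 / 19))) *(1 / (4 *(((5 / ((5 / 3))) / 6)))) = 7680 / 19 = 404.21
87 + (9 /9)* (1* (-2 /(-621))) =54029 /621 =87.00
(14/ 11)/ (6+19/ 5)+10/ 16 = 465/ 616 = 0.75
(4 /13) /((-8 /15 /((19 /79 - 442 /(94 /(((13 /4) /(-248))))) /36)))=-0.00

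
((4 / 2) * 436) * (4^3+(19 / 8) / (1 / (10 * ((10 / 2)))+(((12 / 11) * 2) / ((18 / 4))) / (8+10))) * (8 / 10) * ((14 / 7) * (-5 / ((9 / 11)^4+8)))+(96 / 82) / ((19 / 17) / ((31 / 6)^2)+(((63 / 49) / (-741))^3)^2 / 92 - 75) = -8185124053221330791392237419151191279536 / 86495089427884026853228502195832329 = -94631.08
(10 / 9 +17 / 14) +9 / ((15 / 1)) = 1843 / 630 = 2.93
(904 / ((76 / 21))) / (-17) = -4746 / 323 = -14.69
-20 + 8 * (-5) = -60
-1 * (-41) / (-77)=-41 / 77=-0.53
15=15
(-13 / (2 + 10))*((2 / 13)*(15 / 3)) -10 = -65 / 6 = -10.83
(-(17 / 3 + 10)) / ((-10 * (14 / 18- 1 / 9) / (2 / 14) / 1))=47 / 140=0.34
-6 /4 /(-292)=3 /584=0.01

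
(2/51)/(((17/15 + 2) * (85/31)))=62/13583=0.00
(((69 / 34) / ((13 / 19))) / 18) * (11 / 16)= 4807 / 42432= 0.11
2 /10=1 /5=0.20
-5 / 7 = -0.71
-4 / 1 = -4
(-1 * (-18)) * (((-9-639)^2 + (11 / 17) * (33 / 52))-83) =3340099143 / 442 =7556785.39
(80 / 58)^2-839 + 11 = -694748 / 841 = -826.10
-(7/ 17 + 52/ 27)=-1073/ 459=-2.34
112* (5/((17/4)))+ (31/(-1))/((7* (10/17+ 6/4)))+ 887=8589625/8449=1016.64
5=5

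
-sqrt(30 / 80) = -sqrt(6) / 4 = -0.61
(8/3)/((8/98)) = 98/3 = 32.67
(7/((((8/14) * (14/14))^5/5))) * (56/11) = 4117715/1408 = 2924.51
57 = 57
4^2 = 16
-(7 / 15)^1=-0.47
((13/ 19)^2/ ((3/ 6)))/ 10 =169/ 1805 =0.09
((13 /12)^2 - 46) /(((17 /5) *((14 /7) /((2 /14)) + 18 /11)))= -355025 /421056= -0.84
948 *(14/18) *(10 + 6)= 35392/3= 11797.33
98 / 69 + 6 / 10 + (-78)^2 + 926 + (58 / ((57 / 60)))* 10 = 49965793 / 6555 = 7622.55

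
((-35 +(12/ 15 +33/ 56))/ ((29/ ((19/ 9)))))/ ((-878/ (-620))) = -1847693/ 1069404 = -1.73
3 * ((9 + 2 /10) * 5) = 138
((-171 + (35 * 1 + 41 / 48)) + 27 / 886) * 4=-2873093 / 5316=-540.46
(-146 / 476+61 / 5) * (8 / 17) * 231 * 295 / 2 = 55111782 / 289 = 190698.21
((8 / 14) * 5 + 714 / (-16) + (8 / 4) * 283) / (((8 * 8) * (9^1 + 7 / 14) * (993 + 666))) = 29357 / 56485632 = 0.00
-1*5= -5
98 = 98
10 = 10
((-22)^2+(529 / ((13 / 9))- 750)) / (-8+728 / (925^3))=-1031263421875 / 82311115536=-12.53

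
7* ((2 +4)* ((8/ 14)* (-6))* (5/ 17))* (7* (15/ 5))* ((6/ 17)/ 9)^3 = -4480/ 83521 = -0.05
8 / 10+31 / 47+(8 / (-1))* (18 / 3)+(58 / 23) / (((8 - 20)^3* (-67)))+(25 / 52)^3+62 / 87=-1822705715315233 / 39869638136640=-45.72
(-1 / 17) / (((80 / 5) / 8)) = -0.03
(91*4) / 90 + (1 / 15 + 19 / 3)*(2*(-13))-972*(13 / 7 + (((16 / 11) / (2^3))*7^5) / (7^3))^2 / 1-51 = -30116845669 / 266805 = -112879.61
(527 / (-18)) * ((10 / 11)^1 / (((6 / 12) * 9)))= -5270 / 891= -5.91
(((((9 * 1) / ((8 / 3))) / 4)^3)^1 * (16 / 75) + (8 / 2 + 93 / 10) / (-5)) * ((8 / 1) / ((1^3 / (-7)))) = 141.78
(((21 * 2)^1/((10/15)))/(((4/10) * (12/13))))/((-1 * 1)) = -170.62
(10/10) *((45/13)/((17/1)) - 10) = -2165/221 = -9.80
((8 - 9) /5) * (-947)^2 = -896809 /5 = -179361.80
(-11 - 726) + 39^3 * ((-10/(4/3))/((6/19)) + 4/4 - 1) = -5638253/4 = -1409563.25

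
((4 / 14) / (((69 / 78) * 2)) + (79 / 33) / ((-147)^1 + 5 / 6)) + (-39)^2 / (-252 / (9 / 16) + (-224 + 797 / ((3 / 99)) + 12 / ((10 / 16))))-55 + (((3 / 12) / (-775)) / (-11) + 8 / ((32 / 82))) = -2352892468169697 / 68606337407300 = -34.30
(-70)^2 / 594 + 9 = 5123 / 297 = 17.25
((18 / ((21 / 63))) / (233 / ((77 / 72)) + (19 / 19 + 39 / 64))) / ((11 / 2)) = 48384 / 1081595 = 0.04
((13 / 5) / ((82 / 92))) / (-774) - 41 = -3253034 / 79335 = -41.00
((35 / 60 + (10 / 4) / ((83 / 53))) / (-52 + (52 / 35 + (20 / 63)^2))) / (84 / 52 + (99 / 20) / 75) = -7778964375 / 302506880264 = -0.03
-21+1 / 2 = -41 / 2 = -20.50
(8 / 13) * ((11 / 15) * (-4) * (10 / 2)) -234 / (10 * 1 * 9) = -2267 / 195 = -11.63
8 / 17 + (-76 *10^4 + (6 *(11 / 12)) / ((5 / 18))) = -64598277 / 85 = -759979.73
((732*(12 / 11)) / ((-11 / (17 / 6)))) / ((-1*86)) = 12444 / 5203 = 2.39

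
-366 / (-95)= 3.85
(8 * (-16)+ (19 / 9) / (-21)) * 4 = -96844 / 189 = -512.40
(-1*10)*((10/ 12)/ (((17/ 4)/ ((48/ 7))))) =-13.45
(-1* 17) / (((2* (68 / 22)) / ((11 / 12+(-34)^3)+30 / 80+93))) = 10351363 / 96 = 107826.70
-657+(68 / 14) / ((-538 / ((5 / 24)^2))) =-712587881 / 1084608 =-657.00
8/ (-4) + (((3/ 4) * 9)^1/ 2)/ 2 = -5/ 16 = -0.31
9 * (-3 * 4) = -108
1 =1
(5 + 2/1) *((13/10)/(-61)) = -91/610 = -0.15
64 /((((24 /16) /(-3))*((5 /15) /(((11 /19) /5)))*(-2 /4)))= 8448 /95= 88.93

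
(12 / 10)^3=216 / 125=1.73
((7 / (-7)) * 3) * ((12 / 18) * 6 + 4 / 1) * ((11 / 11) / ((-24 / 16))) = 16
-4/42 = -2/21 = -0.10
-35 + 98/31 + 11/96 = -31.72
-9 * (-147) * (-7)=-9261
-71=-71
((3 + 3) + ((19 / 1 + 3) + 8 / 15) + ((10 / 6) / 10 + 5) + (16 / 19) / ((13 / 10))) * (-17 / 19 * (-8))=5769052 / 23465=245.86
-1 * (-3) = 3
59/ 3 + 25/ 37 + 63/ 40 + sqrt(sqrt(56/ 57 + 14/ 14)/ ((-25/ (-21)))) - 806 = -3481327/ 4440 + 19^(3/ 4) *339^(1/ 4) *sqrt(7)/ 95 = -783.00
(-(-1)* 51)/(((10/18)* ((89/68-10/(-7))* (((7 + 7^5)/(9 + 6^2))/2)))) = 280908/1564903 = 0.18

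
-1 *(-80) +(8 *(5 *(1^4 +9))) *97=38880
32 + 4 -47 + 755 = 744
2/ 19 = 0.11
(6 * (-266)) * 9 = -14364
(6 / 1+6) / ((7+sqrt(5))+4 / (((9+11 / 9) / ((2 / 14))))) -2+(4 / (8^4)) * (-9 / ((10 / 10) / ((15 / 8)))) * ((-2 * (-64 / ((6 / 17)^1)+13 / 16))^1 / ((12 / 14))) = -1072857730235 / 152160305152 -311052 * sqrt(5) / 1160891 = -7.65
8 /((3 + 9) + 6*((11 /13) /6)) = 104 /167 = 0.62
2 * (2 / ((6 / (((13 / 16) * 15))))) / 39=5 / 24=0.21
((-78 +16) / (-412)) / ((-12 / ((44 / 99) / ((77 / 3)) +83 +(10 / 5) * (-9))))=-465589 / 571032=-0.82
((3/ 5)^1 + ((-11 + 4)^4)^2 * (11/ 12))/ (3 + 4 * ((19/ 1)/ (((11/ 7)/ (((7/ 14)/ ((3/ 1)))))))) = 3487705001/ 7300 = 477767.81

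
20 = 20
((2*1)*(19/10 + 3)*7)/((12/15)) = 343/4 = 85.75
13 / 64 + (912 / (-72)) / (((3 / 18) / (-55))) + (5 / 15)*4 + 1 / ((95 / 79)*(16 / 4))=76275017 / 18240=4181.74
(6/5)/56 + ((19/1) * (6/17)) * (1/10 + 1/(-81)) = 39149/64260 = 0.61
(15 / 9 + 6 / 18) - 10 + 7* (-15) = -113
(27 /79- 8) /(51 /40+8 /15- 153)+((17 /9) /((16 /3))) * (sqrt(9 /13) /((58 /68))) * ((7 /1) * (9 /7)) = 72600 /1433297+2601 * sqrt(13) /3016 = 3.16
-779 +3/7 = -5450/7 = -778.57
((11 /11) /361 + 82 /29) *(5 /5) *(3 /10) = 88893 /104690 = 0.85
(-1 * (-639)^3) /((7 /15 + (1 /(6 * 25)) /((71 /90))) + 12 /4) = 277876731735 /3701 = 75081527.08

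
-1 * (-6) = 6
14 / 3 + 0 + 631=1907 / 3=635.67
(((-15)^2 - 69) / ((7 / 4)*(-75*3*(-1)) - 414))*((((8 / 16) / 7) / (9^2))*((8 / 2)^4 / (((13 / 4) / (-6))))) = 16384 / 5103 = 3.21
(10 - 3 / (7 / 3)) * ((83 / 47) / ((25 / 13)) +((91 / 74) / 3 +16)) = 275723843 / 1825950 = 151.00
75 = 75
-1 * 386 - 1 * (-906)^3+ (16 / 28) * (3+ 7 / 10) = 743677032.11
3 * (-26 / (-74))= 39 / 37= 1.05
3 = 3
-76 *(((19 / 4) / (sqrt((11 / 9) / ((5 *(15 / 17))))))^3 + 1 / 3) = -55883.63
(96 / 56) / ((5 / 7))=12 / 5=2.40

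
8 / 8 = 1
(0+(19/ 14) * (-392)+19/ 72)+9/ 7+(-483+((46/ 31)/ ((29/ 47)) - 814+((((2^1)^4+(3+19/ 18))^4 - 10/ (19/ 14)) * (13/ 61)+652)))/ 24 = 16158187046454083/ 18375638133888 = 879.33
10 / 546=5 / 273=0.02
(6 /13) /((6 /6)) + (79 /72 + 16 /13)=2611 /936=2.79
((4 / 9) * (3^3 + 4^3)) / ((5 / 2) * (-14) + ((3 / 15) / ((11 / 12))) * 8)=-20020 / 16461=-1.22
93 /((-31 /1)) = -3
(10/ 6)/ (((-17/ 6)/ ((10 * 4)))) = -400/ 17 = -23.53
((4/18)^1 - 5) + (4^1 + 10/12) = 1/18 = 0.06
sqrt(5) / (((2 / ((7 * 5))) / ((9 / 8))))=44.02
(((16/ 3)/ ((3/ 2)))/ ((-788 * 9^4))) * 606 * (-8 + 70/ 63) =100192/ 34897959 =0.00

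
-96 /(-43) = 2.23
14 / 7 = 2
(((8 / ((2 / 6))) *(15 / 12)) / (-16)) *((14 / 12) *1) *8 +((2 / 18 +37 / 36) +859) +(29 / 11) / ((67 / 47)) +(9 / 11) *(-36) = 21624475 / 26532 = 815.03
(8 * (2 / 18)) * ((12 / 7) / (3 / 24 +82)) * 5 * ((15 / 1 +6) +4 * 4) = 3.43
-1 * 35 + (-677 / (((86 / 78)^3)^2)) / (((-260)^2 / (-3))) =-88456795297961 / 2528545219600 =-34.98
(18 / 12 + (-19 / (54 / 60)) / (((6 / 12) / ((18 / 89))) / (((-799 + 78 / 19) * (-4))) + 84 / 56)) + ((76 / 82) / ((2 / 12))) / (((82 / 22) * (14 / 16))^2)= -110585172271 / 9181793462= -12.04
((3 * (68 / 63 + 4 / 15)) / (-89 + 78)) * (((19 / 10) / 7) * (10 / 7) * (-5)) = 8056 / 11319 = 0.71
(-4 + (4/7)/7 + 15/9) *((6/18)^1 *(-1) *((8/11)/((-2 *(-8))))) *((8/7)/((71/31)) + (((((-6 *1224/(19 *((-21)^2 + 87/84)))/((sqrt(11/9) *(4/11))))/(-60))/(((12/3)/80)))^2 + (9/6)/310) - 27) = -146485373550513399971/165328350328589845320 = -0.89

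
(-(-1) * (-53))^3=-148877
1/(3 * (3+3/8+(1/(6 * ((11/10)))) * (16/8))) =88/971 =0.09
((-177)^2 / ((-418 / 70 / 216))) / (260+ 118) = -626580 / 209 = -2997.99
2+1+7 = 10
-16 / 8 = -2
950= 950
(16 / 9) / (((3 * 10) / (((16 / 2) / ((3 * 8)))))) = 8 / 405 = 0.02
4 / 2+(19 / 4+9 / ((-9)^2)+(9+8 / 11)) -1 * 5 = 4589 / 396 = 11.59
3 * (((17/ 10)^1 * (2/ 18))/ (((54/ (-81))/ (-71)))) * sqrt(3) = 1207 * sqrt(3)/ 20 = 104.53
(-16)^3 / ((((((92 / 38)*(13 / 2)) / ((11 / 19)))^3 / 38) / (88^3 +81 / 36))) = -141179308509184 / 26730899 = -5281502.45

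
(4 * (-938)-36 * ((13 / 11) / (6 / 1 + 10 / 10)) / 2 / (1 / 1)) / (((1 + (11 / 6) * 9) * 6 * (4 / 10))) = -144569 / 1617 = -89.41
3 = 3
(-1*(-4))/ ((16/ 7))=7/ 4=1.75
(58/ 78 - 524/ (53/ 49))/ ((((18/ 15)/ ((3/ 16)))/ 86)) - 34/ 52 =-214984429/ 33072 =-6500.50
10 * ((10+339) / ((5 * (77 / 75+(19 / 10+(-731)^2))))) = 104700 / 80154589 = 0.00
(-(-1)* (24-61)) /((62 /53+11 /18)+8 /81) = -317682 /16139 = -19.68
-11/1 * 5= -55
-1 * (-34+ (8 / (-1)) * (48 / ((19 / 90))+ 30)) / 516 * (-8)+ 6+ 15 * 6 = 155764 / 2451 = 63.55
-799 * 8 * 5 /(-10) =3196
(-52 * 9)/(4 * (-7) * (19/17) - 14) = 3978/385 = 10.33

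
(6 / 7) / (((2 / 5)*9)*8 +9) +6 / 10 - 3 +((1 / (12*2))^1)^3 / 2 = -16103179 / 6773760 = -2.38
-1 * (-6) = 6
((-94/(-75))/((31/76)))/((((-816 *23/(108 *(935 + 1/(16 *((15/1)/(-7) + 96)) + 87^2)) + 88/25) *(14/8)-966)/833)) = -542836459582/203573172213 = -2.67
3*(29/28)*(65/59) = 5655/1652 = 3.42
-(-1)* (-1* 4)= -4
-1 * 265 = -265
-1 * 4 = -4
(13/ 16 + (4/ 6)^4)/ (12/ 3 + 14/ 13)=1547/ 7776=0.20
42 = 42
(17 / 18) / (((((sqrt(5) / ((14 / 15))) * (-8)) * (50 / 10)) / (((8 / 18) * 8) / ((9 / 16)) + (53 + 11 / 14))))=-1158737 * sqrt(5) / 4374000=-0.59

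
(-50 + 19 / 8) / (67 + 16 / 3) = -1143 / 1736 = -0.66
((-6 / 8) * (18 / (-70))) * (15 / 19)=81 / 532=0.15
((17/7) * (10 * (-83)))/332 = -85/14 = -6.07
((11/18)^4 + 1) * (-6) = -119617/17496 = -6.84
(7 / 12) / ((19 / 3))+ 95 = 7227 / 76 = 95.09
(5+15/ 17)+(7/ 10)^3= 105831/ 17000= 6.23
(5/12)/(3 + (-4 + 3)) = 0.21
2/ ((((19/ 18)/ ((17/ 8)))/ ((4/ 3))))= 102/ 19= 5.37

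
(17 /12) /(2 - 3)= -17 /12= -1.42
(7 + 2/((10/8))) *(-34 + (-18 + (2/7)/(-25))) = -391386/875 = -447.30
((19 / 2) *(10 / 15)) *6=38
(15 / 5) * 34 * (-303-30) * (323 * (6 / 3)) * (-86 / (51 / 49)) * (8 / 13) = 14504116032 / 13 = 1115701233.23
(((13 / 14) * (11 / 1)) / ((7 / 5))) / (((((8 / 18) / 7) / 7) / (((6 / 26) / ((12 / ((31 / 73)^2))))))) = 475695 / 170528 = 2.79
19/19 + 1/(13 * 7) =1.01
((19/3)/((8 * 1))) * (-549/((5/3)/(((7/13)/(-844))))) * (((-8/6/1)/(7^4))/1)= -0.00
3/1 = 3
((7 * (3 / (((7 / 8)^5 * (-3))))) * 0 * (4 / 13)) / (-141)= 0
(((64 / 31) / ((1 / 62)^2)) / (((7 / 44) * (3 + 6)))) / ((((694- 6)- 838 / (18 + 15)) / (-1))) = -1920512 / 229593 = -8.36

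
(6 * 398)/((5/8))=19104/5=3820.80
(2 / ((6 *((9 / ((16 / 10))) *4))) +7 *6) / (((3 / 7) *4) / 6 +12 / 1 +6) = 4963 / 2160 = 2.30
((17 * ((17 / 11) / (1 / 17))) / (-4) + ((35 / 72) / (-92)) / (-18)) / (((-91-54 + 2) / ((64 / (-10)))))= -146446319 / 29304990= -5.00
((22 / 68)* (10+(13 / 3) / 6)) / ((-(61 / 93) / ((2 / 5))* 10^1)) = -65813 / 311100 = -0.21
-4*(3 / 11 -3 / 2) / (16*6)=9 / 176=0.05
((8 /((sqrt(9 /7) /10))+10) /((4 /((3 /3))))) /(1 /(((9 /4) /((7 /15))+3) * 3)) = 3285 /56+1095 * sqrt(7) /7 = 472.53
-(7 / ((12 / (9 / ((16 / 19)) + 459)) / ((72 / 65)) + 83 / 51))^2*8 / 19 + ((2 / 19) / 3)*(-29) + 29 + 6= 24094887333809 / 912373423473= 26.41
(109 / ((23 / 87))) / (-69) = -3161 / 529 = -5.98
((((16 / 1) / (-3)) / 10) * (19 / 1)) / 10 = -1.01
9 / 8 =1.12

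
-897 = -897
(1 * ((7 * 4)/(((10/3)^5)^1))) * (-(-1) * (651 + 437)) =231336/3125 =74.03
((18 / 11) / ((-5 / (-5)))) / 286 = 9 / 1573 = 0.01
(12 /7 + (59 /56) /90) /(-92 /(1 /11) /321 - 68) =-930793 /38371200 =-0.02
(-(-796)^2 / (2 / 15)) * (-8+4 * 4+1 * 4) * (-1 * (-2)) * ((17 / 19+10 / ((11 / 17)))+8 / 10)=-408781164096 / 209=-1955890737.30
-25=-25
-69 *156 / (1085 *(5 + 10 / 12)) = -64584 / 37975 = -1.70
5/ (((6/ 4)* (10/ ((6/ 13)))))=2/ 13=0.15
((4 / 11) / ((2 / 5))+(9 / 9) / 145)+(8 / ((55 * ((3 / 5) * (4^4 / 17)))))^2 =148152241 / 161694720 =0.92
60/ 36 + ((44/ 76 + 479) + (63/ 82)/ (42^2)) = 62981633/ 130872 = 481.25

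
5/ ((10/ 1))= 1/ 2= 0.50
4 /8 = 1 /2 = 0.50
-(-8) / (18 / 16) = 64 / 9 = 7.11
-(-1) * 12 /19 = 12 /19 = 0.63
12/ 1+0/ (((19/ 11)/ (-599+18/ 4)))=12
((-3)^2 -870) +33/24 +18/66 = -75623/88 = -859.35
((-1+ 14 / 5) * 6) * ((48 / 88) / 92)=81 / 1265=0.06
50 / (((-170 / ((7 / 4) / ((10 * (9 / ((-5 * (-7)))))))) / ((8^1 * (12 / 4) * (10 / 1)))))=-48.04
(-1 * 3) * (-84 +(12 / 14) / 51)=29982 / 119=251.95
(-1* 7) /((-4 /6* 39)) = 0.27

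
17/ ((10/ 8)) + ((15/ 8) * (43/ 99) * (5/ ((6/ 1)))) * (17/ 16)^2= 29127647/ 2027520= 14.37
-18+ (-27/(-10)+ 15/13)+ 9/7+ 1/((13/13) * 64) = -374041/29120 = -12.84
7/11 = 0.64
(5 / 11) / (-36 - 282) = -5 / 3498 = -0.00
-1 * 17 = -17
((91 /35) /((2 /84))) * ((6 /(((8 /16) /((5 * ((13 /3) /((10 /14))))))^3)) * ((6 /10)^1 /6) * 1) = 1097199376 /75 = 14629325.01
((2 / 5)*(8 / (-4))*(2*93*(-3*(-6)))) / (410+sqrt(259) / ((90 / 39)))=-988329600 / 151246229+1044576*sqrt(259) / 151246229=-6.42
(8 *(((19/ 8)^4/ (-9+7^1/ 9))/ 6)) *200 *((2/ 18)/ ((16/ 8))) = -3258025/ 56832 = -57.33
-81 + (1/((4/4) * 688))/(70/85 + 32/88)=-12371429/152736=-81.00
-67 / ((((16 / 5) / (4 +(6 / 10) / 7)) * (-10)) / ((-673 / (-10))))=6448013 / 11200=575.72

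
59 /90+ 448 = 40379 /90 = 448.66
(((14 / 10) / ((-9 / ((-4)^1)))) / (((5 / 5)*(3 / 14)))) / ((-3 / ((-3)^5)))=235.20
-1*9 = -9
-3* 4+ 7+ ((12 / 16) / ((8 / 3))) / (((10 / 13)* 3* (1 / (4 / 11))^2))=-12061 / 2420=-4.98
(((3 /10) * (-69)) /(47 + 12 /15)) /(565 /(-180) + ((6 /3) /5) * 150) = -162 /21271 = -0.01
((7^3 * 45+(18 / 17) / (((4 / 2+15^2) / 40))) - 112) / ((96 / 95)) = 15163.57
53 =53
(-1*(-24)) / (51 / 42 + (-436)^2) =336 / 2661361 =0.00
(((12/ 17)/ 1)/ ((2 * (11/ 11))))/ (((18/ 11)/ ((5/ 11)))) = 5/ 51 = 0.10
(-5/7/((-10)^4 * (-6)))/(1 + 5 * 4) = 1/1764000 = 0.00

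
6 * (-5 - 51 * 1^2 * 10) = -3090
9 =9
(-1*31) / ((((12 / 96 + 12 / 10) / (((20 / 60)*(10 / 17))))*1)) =-12400 / 2703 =-4.59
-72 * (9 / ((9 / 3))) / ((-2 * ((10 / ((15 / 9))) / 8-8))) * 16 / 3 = -2304 / 29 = -79.45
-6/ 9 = -2/ 3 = -0.67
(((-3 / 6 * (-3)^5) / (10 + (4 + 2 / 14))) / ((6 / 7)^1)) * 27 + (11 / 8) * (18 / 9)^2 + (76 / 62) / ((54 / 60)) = 3406291 / 12276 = 277.48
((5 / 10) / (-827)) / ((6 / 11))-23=-228263 / 9924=-23.00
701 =701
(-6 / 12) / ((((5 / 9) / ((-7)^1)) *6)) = 21 / 20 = 1.05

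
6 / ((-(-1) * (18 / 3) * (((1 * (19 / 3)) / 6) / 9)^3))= 4251528 / 6859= 619.85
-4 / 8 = -1 / 2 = -0.50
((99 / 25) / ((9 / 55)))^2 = 14641 / 25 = 585.64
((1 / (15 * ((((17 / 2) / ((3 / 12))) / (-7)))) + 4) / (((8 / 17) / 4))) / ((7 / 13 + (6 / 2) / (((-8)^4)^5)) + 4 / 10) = 7617640611313589682176 / 210984635343052997193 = 36.11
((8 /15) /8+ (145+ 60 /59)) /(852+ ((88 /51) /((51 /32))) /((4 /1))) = 28022307 /163485755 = 0.17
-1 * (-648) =648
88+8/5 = 448/5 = 89.60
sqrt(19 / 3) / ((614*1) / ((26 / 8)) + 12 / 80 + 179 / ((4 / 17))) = 130*sqrt(57) / 370431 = 0.00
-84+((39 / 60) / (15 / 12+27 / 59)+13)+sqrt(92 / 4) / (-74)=-10946 / 155 - sqrt(23) / 74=-70.68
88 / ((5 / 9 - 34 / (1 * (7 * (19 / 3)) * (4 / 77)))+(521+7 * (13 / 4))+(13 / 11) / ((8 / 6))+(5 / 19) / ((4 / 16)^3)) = 331056 / 2058833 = 0.16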